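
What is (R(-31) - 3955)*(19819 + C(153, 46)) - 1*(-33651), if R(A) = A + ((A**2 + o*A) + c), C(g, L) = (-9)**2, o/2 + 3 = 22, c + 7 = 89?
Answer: -81974249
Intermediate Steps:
c = 82 (c = -7 + 89 = 82)
o = 38 (o = -6 + 2*22 = -6 + 44 = 38)
C(g, L) = 81
R(A) = 82 + A**2 + 39*A (R(A) = A + ((A**2 + 38*A) + 82) = A + (82 + A**2 + 38*A) = 82 + A**2 + 39*A)
(R(-31) - 3955)*(19819 + C(153, 46)) - 1*(-33651) = ((82 + (-31)**2 + 39*(-31)) - 3955)*(19819 + 81) - 1*(-33651) = ((82 + 961 - 1209) - 3955)*19900 + 33651 = (-166 - 3955)*19900 + 33651 = -4121*19900 + 33651 = -82007900 + 33651 = -81974249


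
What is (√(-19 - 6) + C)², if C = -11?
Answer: 96 - 110*I ≈ 96.0 - 110.0*I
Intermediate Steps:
(√(-19 - 6) + C)² = (√(-19 - 6) - 11)² = (√(-25) - 11)² = (5*I - 11)² = (-11 + 5*I)²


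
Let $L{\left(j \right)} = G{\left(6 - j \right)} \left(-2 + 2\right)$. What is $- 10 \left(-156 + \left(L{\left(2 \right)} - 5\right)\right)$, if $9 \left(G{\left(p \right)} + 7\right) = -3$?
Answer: $1610$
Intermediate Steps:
$G{\left(p \right)} = - \frac{22}{3}$ ($G{\left(p \right)} = -7 + \frac{1}{9} \left(-3\right) = -7 - \frac{1}{3} = - \frac{22}{3}$)
$L{\left(j \right)} = 0$ ($L{\left(j \right)} = - \frac{22 \left(-2 + 2\right)}{3} = \left(- \frac{22}{3}\right) 0 = 0$)
$- 10 \left(-156 + \left(L{\left(2 \right)} - 5\right)\right) = - 10 \left(-156 + \left(0 - 5\right)\right) = - 10 \left(-156 - 5\right) = \left(-10\right) \left(-161\right) = 1610$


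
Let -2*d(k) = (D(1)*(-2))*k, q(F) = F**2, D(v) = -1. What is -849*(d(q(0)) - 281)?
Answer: 238569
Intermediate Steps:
d(k) = -k (d(k) = -(-1*(-2))*k/2 = -k)
-849*(d(q(0)) - 281) = -849*(-1*0**2 - 281) = -849*(-1*0 - 281) = -849*(0 - 281) = -849*(-281) = 238569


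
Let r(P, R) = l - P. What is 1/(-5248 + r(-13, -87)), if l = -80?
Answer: -1/5315 ≈ -0.00018815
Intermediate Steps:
r(P, R) = -80 - P
1/(-5248 + r(-13, -87)) = 1/(-5248 + (-80 - 1*(-13))) = 1/(-5248 + (-80 + 13)) = 1/(-5248 - 67) = 1/(-5315) = -1/5315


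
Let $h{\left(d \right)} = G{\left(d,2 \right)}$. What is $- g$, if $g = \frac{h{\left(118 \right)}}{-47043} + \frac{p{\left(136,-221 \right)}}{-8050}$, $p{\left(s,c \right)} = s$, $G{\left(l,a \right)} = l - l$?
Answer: $\frac{68}{4025} \approx 0.016894$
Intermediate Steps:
$G{\left(l,a \right)} = 0$
$h{\left(d \right)} = 0$
$g = - \frac{68}{4025}$ ($g = \frac{0}{-47043} + \frac{136}{-8050} = 0 \left(- \frac{1}{47043}\right) + 136 \left(- \frac{1}{8050}\right) = 0 - \frac{68}{4025} = - \frac{68}{4025} \approx -0.016894$)
$- g = \left(-1\right) \left(- \frac{68}{4025}\right) = \frac{68}{4025}$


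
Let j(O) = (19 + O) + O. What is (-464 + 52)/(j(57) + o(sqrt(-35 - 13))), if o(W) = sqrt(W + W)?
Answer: -412/(133 + 2*sqrt(2)*3**(1/4)*sqrt(I)) ≈ -3.0365 + 0.058928*I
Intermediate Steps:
j(O) = 19 + 2*O
o(W) = sqrt(2)*sqrt(W) (o(W) = sqrt(2*W) = sqrt(2)*sqrt(W))
(-464 + 52)/(j(57) + o(sqrt(-35 - 13))) = (-464 + 52)/((19 + 2*57) + sqrt(2)*sqrt(sqrt(-35 - 13))) = -412/((19 + 114) + sqrt(2)*sqrt(sqrt(-48))) = -412/(133 + sqrt(2)*sqrt(4*I*sqrt(3))) = -412/(133 + sqrt(2)*(2*3**(1/4)*sqrt(I))) = -412/(133 + 2*sqrt(2)*3**(1/4)*sqrt(I))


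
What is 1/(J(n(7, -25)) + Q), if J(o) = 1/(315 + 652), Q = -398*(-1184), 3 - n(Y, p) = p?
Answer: 967/455681345 ≈ 2.1221e-6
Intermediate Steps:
n(Y, p) = 3 - p
Q = 471232
J(o) = 1/967
1/(J(n(7, -25)) + Q) = 1/(1/967 + 471232) = 1/(455681345/967) = 967/455681345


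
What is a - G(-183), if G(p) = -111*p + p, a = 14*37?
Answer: -19612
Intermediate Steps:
a = 518
G(p) = -110*p
a - G(-183) = 518 - (-110)*(-183) = 518 - 1*20130 = 518 - 20130 = -19612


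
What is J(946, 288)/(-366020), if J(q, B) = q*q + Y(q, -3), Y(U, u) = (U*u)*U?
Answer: 447458/91505 ≈ 4.8900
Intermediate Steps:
Y(U, u) = u*U²
J(q, B) = -2*q² (J(q, B) = q*q - 3*q² = q² - 3*q² = -2*q²)
J(946, 288)/(-366020) = -2*946²/(-366020) = -2*894916*(-1/366020) = -1789832*(-1/366020) = 447458/91505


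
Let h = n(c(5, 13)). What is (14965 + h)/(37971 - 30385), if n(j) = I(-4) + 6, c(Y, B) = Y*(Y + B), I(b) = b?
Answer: 14967/7586 ≈ 1.9730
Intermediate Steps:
c(Y, B) = Y*(B + Y)
n(j) = 2 (n(j) = -4 + 6 = 2)
h = 2
(14965 + h)/(37971 - 30385) = (14965 + 2)/(37971 - 30385) = 14967/7586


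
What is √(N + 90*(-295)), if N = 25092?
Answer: 27*I*√2 ≈ 38.184*I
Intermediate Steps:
√(N + 90*(-295)) = √(25092 + 90*(-295)) = √(25092 - 26550) = √(-1458) = 27*I*√2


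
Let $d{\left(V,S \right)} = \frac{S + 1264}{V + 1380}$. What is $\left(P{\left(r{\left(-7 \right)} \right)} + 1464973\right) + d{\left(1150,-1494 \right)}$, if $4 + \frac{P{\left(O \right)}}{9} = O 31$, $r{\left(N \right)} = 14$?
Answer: $\frac{16157272}{11} \approx 1.4688 \cdot 10^{6}$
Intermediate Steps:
$P{\left(O \right)} = -36 + 279 O$ ($P{\left(O \right)} = -36 + 9 O 31 = -36 + 9 \cdot 31 O = -36 + 279 O$)
$d{\left(V,S \right)} = \frac{1264 + S}{1380 + V}$
$\left(P{\left(r{\left(-7 \right)} \right)} + 1464973\right) + d{\left(1150,-1494 \right)} = \left(\left(-36 + 279 \cdot 14\right) + 1464973\right) + \frac{1264 - 1494}{1380 + 1150} = \left(\left(-36 + 3906\right) + 1464973\right) + \frac{1}{2530} \left(-230\right) = \left(3870 + 1464973\right) + \frac{1}{2530} \left(-230\right) = 1468843 - \frac{1}{11} = \frac{16157272}{11}$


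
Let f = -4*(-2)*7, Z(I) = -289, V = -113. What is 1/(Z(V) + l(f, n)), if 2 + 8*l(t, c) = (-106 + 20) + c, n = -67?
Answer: -8/2467 ≈ -0.0032428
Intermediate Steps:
f = 56 (f = 8*7 = 56)
l(t, c) = -11 + c/8 (l(t, c) = -¼ + ((-106 + 20) + c)/8 = -¼ + (-86 + c)/8 = -¼ + (-43/4 + c/8) = -11 + c/8)
1/(Z(V) + l(f, n)) = 1/(-289 + (-11 + (⅛)*(-67))) = 1/(-289 + (-11 - 67/8)) = 1/(-289 - 155/8) = 1/(-2467/8) = -8/2467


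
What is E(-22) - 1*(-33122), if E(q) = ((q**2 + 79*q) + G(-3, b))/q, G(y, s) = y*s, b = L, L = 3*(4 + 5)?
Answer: 730019/22 ≈ 33183.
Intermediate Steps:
L = 27 (L = 3*9 = 27)
b = 27
G(y, s) = s*y
E(q) = (-81 + q**2 + 79*q)/q (E(q) = ((q**2 + 79*q) + 27*(-3))/q = ((q**2 + 79*q) - 81)/q = (-81 + q**2 + 79*q)/q)
E(-22) - 1*(-33122) = (79 - 22 - 81/(-22)) - 1*(-33122) = (79 - 22 - 81*(-1/22)) + 33122 = (79 - 22 + 81/22) + 33122 = 1335/22 + 33122 = 730019/22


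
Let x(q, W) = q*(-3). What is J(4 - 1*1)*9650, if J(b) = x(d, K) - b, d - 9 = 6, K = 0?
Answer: -463200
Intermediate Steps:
d = 15 (d = 9 + 6 = 15)
x(q, W) = -3*q
J(b) = -45 - b (J(b) = -3*15 - b = -45 - b)
J(4 - 1*1)*9650 = (-45 - (4 - 1*1))*9650 = (-45 - (4 - 1))*9650 = (-45 - 1*3)*9650 = (-45 - 3)*9650 = -48*9650 = -463200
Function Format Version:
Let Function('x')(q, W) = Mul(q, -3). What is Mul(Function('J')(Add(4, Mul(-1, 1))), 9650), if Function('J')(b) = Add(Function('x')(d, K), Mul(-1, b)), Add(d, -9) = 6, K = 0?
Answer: -463200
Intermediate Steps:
d = 15 (d = Add(9, 6) = 15)
Function('x')(q, W) = Mul(-3, q)
Function('J')(b) = Add(-45, Mul(-1, b)) (Function('J')(b) = Add(Mul(-3, 15), Mul(-1, b)) = Add(-45, Mul(-1, b)))
Mul(Function('J')(Add(4, Mul(-1, 1))), 9650) = Mul(Add(-45, Mul(-1, Add(4, Mul(-1, 1)))), 9650) = Mul(Add(-45, Mul(-1, Add(4, -1))), 9650) = Mul(Add(-45, Mul(-1, 3)), 9650) = Mul(Add(-45, -3), 9650) = Mul(-48, 9650) = -463200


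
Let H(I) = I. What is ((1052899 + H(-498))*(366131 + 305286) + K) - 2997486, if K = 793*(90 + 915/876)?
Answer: 206326323103357/292 ≈ 7.0660e+11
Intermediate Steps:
K = 21081905/292 (K = 793*(90 + 915*(1/876)) = 793*(90 + 305/292) = 793*(26585/292) = 21081905/292 ≈ 72198.)
((1052899 + H(-498))*(366131 + 305286) + K) - 2997486 = ((1052899 - 498)*(366131 + 305286) + 21081905/292) - 2997486 = (1052401*671417 + 21081905/292) - 2997486 = (706599922217 + 21081905/292) - 2997486 = 206327198369269/292 - 2997486 = 206326323103357/292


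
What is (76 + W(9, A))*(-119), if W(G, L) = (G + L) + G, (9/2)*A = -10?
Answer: -98294/9 ≈ -10922.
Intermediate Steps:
A = -20/9 (A = (2/9)*(-10) = -20/9 ≈ -2.2222)
W(G, L) = L + 2*G
(76 + W(9, A))*(-119) = (76 + (-20/9 + 2*9))*(-119) = (76 + (-20/9 + 18))*(-119) = (76 + 142/9)*(-119) = (826/9)*(-119) = -98294/9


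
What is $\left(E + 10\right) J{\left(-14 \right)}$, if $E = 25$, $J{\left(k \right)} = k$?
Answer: $-490$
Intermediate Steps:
$\left(E + 10\right) J{\left(-14 \right)} = \left(25 + 10\right) \left(-14\right) = 35 \left(-14\right) = -490$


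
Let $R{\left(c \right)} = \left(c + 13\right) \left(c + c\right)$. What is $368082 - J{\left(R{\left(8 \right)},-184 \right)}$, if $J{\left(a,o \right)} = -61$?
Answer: $368143$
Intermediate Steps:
$R{\left(c \right)} = 2 c \left(13 + c\right)$ ($R{\left(c \right)} = \left(13 + c\right) 2 c = 2 c \left(13 + c\right)$)
$368082 - J{\left(R{\left(8 \right)},-184 \right)} = 368082 - -61 = 368082 + 61 = 368143$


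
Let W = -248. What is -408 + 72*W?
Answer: -18264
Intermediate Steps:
-408 + 72*W = -408 + 72*(-248) = -408 - 17856 = -18264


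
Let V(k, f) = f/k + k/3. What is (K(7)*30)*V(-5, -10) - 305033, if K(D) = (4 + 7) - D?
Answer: -304993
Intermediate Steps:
V(k, f) = k/3 + f/k (V(k, f) = f/k + k*(⅓) = f/k + k/3 = k/3 + f/k)
K(D) = 11 - D
(K(7)*30)*V(-5, -10) - 305033 = ((11 - 1*7)*30)*((⅓)*(-5) - 10/(-5)) - 305033 = ((11 - 7)*30)*(-5/3 - 10*(-⅕)) - 305033 = (4*30)*(-5/3 + 2) - 305033 = 120*(⅓) - 305033 = 40 - 305033 = -304993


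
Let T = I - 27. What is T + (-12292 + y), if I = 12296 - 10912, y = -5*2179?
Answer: -21830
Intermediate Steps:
y = -10895
I = 1384
T = 1357 (T = 1384 - 27 = 1357)
T + (-12292 + y) = 1357 + (-12292 - 10895) = 1357 - 23187 = -21830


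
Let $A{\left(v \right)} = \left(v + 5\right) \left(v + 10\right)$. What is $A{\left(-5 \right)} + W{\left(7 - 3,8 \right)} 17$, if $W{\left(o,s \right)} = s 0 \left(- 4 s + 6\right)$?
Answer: $0$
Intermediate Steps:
$W{\left(o,s \right)} = 0$ ($W{\left(o,s \right)} = 0 \left(6 - 4 s\right) = 0$)
$A{\left(v \right)} = \left(5 + v\right) \left(10 + v\right)$
$A{\left(-5 \right)} + W{\left(7 - 3,8 \right)} 17 = \left(50 + \left(-5\right)^{2} + 15 \left(-5\right)\right) + 0 \cdot 17 = \left(50 + 25 - 75\right) + 0 = 0 + 0 = 0$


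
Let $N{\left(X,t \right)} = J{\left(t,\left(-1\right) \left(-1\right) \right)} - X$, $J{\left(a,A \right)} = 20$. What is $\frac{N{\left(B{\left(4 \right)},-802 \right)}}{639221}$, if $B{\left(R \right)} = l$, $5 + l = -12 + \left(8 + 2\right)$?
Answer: $\frac{27}{639221} \approx 4.2239 \cdot 10^{-5}$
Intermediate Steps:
$l = -7$ ($l = -5 + \left(-12 + \left(8 + 2\right)\right) = -5 + \left(-12 + 10\right) = -5 - 2 = -7$)
$B{\left(R \right)} = -7$
$N{\left(X,t \right)} = 20 - X$
$\frac{N{\left(B{\left(4 \right)},-802 \right)}}{639221} = \frac{20 - -7}{639221} = \left(20 + 7\right) \frac{1}{639221} = 27 \cdot \frac{1}{639221} = \frac{27}{639221}$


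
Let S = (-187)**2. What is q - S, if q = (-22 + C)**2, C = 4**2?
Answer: -34933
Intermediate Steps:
C = 16
S = 34969
q = 36 (q = (-22 + 16)**2 = (-6)**2 = 36)
q - S = 36 - 1*34969 = 36 - 34969 = -34933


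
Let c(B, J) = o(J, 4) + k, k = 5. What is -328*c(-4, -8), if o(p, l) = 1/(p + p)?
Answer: -3239/2 ≈ -1619.5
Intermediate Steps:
o(p, l) = 1/(2*p)
c(B, J) = 5 + 1/(2*J) (c(B, J) = 1/(2*J) + 5 = 5 + 1/(2*J))
-328*c(-4, -8) = -328*(5 + (½)/(-8)) = -328*(5 + (½)*(-⅛)) = -328*(5 - 1/16) = -328*79/16 = -3239/2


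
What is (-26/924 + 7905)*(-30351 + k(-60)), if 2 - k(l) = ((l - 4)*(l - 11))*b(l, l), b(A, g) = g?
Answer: 126410033461/66 ≈ 1.9153e+9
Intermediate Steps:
k(l) = 2 - l*(-11 + l)*(-4 + l) (k(l) = 2 - (l - 4)*(l - 11)*l = 2 - (-4 + l)*(-11 + l)*l = 2 - (-11 + l)*(-4 + l)*l = 2 - l*(-11 + l)*(-4 + l))
(-26/924 + 7905)*(-30351 + k(-60)) = (-26/924 + 7905)*(-30351 + (2 - 1*(-60)³ - 44*(-60) + 15*(-60)²)) = (-26*1/924 + 7905)*(-30351 + (2 - 1*(-216000) + 2640 + 15*3600)) = (-13/462 + 7905)*(-30351 + (2 + 216000 + 2640 + 54000)) = 3652097*(-30351 + 272642)/462 = (3652097/462)*242291 = 126410033461/66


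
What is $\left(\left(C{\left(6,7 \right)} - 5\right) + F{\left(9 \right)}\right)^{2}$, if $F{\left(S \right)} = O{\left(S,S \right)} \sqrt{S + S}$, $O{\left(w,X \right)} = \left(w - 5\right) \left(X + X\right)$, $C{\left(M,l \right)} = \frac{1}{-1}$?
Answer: $93348 - 2592 \sqrt{2} \approx 89682.0$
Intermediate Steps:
$C{\left(M,l \right)} = -1$
$O{\left(w,X \right)} = 2 X \left(-5 + w\right)$ ($O{\left(w,X \right)} = \left(-5 + w\right) 2 X = 2 X \left(-5 + w\right)$)
$F{\left(S \right)} = 2 \sqrt{2} S^{\frac{3}{2}} \left(-5 + S\right)$ ($F{\left(S \right)} = 2 S \left(-5 + S\right) \sqrt{S + S} = 2 S \left(-5 + S\right) \sqrt{2 S} = 2 S \left(-5 + S\right) \sqrt{2} \sqrt{S} = 2 \sqrt{2} S^{\frac{3}{2}} \left(-5 + S\right)$)
$\left(\left(C{\left(6,7 \right)} - 5\right) + F{\left(9 \right)}\right)^{2} = \left(\left(-1 - 5\right) + 2 \sqrt{2} \cdot 9^{\frac{3}{2}} \left(-5 + 9\right)\right)^{2} = \left(-6 + 2 \sqrt{2} \cdot 27 \cdot 4\right)^{2} = \left(-6 + 216 \sqrt{2}\right)^{2}$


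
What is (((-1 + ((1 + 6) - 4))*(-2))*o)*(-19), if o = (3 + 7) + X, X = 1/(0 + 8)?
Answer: 1539/2 ≈ 769.50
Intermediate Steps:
X = ⅛ (X = 1/8 = ⅛ ≈ 0.12500)
o = 81/8 (o = (3 + 7) + ⅛ = 10 + ⅛ = 81/8 ≈ 10.125)
(((-1 + ((1 + 6) - 4))*(-2))*o)*(-19) = (((-1 + ((1 + 6) - 4))*(-2))*(81/8))*(-19) = (((-1 + (7 - 4))*(-2))*(81/8))*(-19) = (((-1 + 3)*(-2))*(81/8))*(-19) = ((2*(-2))*(81/8))*(-19) = -4*81/8*(-19) = -81/2*(-19) = 1539/2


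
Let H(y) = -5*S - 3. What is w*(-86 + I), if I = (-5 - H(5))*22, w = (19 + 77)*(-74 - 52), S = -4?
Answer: 6894720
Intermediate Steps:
w = -12096 (w = 96*(-126) = -12096)
H(y) = 17 (H(y) = -5*(-4) - 3 = 20 - 3 = 17)
I = -484 (I = (-5 - 1*17)*22 = (-5 - 17)*22 = -22*22 = -484)
w*(-86 + I) = -12096*(-86 - 484) = -12096*(-570) = 6894720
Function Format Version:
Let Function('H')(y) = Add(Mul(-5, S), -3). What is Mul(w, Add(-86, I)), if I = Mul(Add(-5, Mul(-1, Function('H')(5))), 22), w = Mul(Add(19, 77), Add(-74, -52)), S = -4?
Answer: 6894720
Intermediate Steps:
w = -12096 (w = Mul(96, -126) = -12096)
Function('H')(y) = 17 (Function('H')(y) = Add(Mul(-5, -4), -3) = Add(20, -3) = 17)
I = -484 (I = Mul(Add(-5, Mul(-1, 17)), 22) = Mul(Add(-5, -17), 22) = Mul(-22, 22) = -484)
Mul(w, Add(-86, I)) = Mul(-12096, Add(-86, -484)) = Mul(-12096, -570) = 6894720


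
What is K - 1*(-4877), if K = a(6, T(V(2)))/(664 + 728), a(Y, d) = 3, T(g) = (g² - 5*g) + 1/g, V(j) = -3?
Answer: 2262929/464 ≈ 4877.0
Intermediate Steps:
T(g) = 1/g + g² - 5*g
K = 1/464 (K = 3/(664 + 728) = 3/1392 = (1/1392)*3 = 1/464 ≈ 0.0021552)
K - 1*(-4877) = 1/464 - 1*(-4877) = 1/464 + 4877 = 2262929/464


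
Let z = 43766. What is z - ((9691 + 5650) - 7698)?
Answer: 36123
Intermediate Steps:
z - ((9691 + 5650) - 7698) = 43766 - ((9691 + 5650) - 7698) = 43766 - (15341 - 7698) = 43766 - 1*7643 = 43766 - 7643 = 36123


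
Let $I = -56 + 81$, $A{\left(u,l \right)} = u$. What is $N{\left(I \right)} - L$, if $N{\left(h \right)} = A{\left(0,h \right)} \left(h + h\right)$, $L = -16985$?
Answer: $16985$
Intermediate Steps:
$I = 25$
$N{\left(h \right)} = 0$ ($N{\left(h \right)} = 0 \left(h + h\right) = 0 \cdot 2 h = 0$)
$N{\left(I \right)} - L = 0 - -16985 = 0 + 16985 = 16985$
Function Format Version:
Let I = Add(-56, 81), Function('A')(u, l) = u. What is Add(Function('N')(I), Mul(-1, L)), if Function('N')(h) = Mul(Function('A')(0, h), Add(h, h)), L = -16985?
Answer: 16985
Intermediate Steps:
I = 25
Function('N')(h) = 0 (Function('N')(h) = Mul(0, Add(h, h)) = Mul(0, Mul(2, h)) = 0)
Add(Function('N')(I), Mul(-1, L)) = Add(0, Mul(-1, -16985)) = Add(0, 16985) = 16985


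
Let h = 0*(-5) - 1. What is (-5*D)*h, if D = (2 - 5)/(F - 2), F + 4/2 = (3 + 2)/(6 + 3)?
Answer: 135/31 ≈ 4.3548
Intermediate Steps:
F = -13/9 (F = -2 + (3 + 2)/(6 + 3) = -2 + 5/9 = -13/9 ≈ -1.4444)
h = -1 (h = 0 - 1 = -1)
D = 27/31 (D = (2 - 5)/(-13/9 - 2) = -3/(-31/9) = -3*(-9/31) = 27/31 ≈ 0.87097)
(-5*D)*h = -5*27/31*(-1) = -135/31*(-1) = 135/31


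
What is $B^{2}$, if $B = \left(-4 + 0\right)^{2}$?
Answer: $256$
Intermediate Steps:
$B = 16$ ($B = \left(-4\right)^{2} = 16$)
$B^{2} = 16^{2} = 256$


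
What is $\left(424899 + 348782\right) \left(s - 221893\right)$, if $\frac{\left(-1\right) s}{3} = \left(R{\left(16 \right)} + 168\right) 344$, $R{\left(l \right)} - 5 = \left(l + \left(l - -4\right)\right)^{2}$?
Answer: $-1344580983581$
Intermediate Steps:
$R{\left(l \right)} = 5 + \left(4 + 2 l\right)^{2}$ ($R{\left(l \right)} = 5 + \left(l + \left(l - -4\right)\right)^{2} = 5 + \left(l + \left(l + 4\right)\right)^{2} = 5 + \left(l + \left(4 + l\right)\right)^{2} = 5 + \left(4 + 2 l\right)^{2}$)
$s = -1516008$ ($s = - 3 \left(\left(5 + 4 \left(2 + 16\right)^{2}\right) + 168\right) 344 = - 3 \left(\left(5 + 4 \cdot 18^{2}\right) + 168\right) 344 = - 3 \left(\left(5 + 4 \cdot 324\right) + 168\right) 344 = - 3 \left(\left(5 + 1296\right) + 168\right) 344 = - 3 \left(1301 + 168\right) 344 = - 3 \cdot 1469 \cdot 344 = \left(-3\right) 505336 = -1516008$)
$\left(424899 + 348782\right) \left(s - 221893\right) = \left(424899 + 348782\right) \left(-1516008 - 221893\right) = 773681 \left(-1737901\right) = -1344580983581$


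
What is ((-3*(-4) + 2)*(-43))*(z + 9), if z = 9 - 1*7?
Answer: -6622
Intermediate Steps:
z = 2 (z = 9 - 7 = 2)
((-3*(-4) + 2)*(-43))*(z + 9) = ((-3*(-4) + 2)*(-43))*(2 + 9) = ((12 + 2)*(-43))*11 = (14*(-43))*11 = -602*11 = -6622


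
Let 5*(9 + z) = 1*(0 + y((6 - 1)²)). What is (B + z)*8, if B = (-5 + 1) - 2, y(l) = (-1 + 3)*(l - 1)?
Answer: -216/5 ≈ -43.200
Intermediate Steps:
y(l) = -2 + 2*l (y(l) = 2*(-1 + l) = -2 + 2*l)
B = -6 (B = -4 - 2 = -6)
z = ⅗ (z = -9 + (1*(0 + (-2 + 2*(6 - 1)²)))/5 = -9 + (1*(0 + (-2 + 2*5²)))/5 = -9 + (1*(0 + (-2 + 2*25)))/5 = -9 + (1*(0 + (-2 + 50)))/5 = -9 + (1*(0 + 48))/5 = -9 + (1*48)/5 = -9 + (⅕)*48 = -9 + 48/5 = ⅗ ≈ 0.60000)
(B + z)*8 = (-6 + ⅗)*8 = -27/5*8 = -216/5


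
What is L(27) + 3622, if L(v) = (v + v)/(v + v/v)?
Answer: 50735/14 ≈ 3623.9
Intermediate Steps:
L(v) = 2*v/(1 + v) (L(v) = (2*v)/(v + 1) = (2*v)/(1 + v) = 2*v/(1 + v))
L(27) + 3622 = 2*27/(1 + 27) + 3622 = 2*27/28 + 3622 = 2*27*(1/28) + 3622 = 27/14 + 3622 = 50735/14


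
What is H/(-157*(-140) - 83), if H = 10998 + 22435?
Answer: 33433/21897 ≈ 1.5268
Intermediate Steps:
H = 33433
H/(-157*(-140) - 83) = 33433/(-157*(-140) - 83) = 33433/(21980 - 83) = 33433/21897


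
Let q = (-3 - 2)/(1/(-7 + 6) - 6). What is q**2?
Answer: 25/49 ≈ 0.51020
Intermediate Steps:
q = 5/7 (q = -5/(1/(-1) - 6) = -5/(-1 - 6) = -5/(-7) = -5*(-1/7) = 5/7 ≈ 0.71429)
q**2 = (5/7)**2 = 25/49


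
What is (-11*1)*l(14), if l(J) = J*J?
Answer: -2156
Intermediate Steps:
l(J) = J²
(-11*1)*l(14) = -11*1*14² = -11*196 = -2156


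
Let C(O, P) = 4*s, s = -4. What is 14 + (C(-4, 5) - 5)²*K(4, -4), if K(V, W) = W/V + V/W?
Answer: -868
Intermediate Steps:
C(O, P) = -16 (C(O, P) = 4*(-4) = -16)
K(V, W) = V/W + W/V
14 + (C(-4, 5) - 5)²*K(4, -4) = 14 + (-16 - 5)²*(4/(-4) - 4/4) = 14 + (-21)²*(4*(-¼) - 4*¼) = 14 + 441*(-1 - 1) = 14 + 441*(-2) = 14 - 882 = -868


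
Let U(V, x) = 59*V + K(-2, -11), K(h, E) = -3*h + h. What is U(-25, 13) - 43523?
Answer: -44994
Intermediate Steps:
K(h, E) = -2*h
U(V, x) = 4 + 59*V (U(V, x) = 59*V - 2*(-2) = 59*V + 4 = 4 + 59*V)
U(-25, 13) - 43523 = (4 + 59*(-25)) - 43523 = (4 - 1475) - 43523 = -1471 - 43523 = -44994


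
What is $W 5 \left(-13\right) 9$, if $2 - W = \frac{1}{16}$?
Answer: $- \frac{18135}{16} \approx -1133.4$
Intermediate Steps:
$W = \frac{31}{16}$ ($W = 2 - \frac{1}{16} = \frac{31}{16} \approx 1.9375$)
$W 5 \left(-13\right) 9 = \frac{31 \cdot 5 \left(-13\right)}{16} \cdot 9 = \frac{31}{16} \left(-65\right) 9 = \left(- \frac{2015}{16}\right) 9 = - \frac{18135}{16}$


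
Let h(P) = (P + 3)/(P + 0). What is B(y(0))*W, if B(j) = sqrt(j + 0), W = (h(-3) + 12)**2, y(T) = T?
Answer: 0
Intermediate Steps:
h(P) = (3 + P)/P
W = 144 (W = ((3 - 3)/(-3) + 12)**2 = (-1/3*0 + 12)**2 = (0 + 12)**2 = 12**2 = 144)
B(j) = sqrt(j)
B(y(0))*W = sqrt(0)*144 = 0*144 = 0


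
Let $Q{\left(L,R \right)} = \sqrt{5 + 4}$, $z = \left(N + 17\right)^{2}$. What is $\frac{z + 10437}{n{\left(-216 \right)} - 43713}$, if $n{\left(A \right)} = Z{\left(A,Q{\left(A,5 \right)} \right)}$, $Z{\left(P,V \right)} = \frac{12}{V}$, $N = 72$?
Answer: $- \frac{18358}{43709} \approx -0.42$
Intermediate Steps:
$z = 7921$ ($z = \left(72 + 17\right)^{2} = 89^{2} = 7921$)
$Q{\left(L,R \right)} = 3$ ($Q{\left(L,R \right)} = \sqrt{9} = 3$)
$n{\left(A \right)} = 4$ ($n{\left(A \right)} = \frac{12}{3} = 12 \cdot \frac{1}{3} = 4$)
$\frac{z + 10437}{n{\left(-216 \right)} - 43713} = \frac{7921 + 10437}{4 - 43713} = \frac{18358}{-43709} = 18358 \left(- \frac{1}{43709}\right) = - \frac{18358}{43709}$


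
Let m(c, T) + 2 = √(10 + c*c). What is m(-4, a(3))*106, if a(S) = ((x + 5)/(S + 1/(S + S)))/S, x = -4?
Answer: -212 + 106*√26 ≈ 328.50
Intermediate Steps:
a(S) = 1/(S*(S + 1/(2*S))) (a(S) = ((-4 + 5)/(S + 1/(S + S)))/S = (1/(S + 1/(2*S)))/S = 1/((S + 1/(2*S))*S) = 1/(S*(S + 1/(2*S))))
m(c, T) = -2 + √(10 + c²) (m(c, T) = -2 + √(10 + c*c) = -2 + √(10 + c²))
m(-4, a(3))*106 = (-2 + √(10 + (-4)²))*106 = (-2 + √(10 + 16))*106 = (-2 + √26)*106 = -212 + 106*√26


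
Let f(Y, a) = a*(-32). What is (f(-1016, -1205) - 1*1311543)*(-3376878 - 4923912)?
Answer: 10566764556570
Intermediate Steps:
f(Y, a) = -32*a
(f(-1016, -1205) - 1*1311543)*(-3376878 - 4923912) = (-32*(-1205) - 1*1311543)*(-3376878 - 4923912) = (38560 - 1311543)*(-8300790) = -1272983*(-8300790) = 10566764556570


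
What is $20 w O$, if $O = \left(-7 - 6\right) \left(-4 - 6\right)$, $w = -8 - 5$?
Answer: $-33800$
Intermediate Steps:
$w = -13$ ($w = -8 - 5 = -13$)
$O = 130$ ($O = \left(-13\right) \left(-10\right) = 130$)
$20 w O = 20 \left(-13\right) 130 = \left(-260\right) 130 = -33800$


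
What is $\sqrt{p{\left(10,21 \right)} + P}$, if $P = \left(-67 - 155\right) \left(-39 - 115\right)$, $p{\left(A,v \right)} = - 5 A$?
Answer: $13 \sqrt{202} \approx 184.76$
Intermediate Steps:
$P = 34188$ ($P = - 222 \left(-39 - 115\right) = \left(-222\right) \left(-154\right) = 34188$)
$\sqrt{p{\left(10,21 \right)} + P} = \sqrt{\left(-5\right) 10 + 34188} = \sqrt{-50 + 34188} = \sqrt{34138} = 13 \sqrt{202}$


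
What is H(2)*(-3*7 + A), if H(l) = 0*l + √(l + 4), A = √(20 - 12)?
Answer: √6*(-21 + 2*√2) ≈ -44.511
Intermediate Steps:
A = 2*√2 (A = √8 = 2*√2 ≈ 2.8284)
H(l) = √(4 + l) (H(l) = 0 + √(4 + l) = √(4 + l))
H(2)*(-3*7 + A) = √(4 + 2)*(-3*7 + 2*√2) = √6*(-21 + 2*√2)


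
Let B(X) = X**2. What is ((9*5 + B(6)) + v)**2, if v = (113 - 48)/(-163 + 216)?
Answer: 18992164/2809 ≈ 6761.2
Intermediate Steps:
v = 65/53 ≈ 1.2264
((9*5 + B(6)) + v)**2 = ((9*5 + 6**2) + 65/53)**2 = ((45 + 36) + 65/53)**2 = (81 + 65/53)**2 = (4358/53)**2 = 18992164/2809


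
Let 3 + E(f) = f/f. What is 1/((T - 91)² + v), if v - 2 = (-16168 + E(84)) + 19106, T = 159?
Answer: 1/7562 ≈ 0.00013224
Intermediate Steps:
E(f) = -2 (E(f) = -3 + f/f = -3 + 1 = -2)
v = 2938 (v = 2 + ((-16168 - 2) + 19106) = 2 + (-16170 + 19106) = 2 + 2936 = 2938)
1/((T - 91)² + v) = 1/((159 - 91)² + 2938) = 1/(68² + 2938) = 1/(4624 + 2938) = 1/7562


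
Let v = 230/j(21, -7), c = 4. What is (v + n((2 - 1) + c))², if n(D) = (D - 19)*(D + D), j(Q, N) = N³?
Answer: 2328062500/117649 ≈ 19788.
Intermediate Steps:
v = -230/343 (v = 230/((-7)³) = 230/(-343) = 230*(-1/343) = -230/343 ≈ -0.67055)
n(D) = 2*D*(-19 + D) (n(D) = (-19 + D)*(2*D) = 2*D*(-19 + D))
(v + n((2 - 1) + c))² = (-230/343 + 2*((2 - 1) + 4)*(-19 + ((2 - 1) + 4)))² = (-230/343 + 2*(1 + 4)*(-19 + (1 + 4)))² = (-230/343 + 2*5*(-19 + 5))² = (-230/343 + 2*5*(-14))² = (-230/343 - 140)² = (-48250/343)² = 2328062500/117649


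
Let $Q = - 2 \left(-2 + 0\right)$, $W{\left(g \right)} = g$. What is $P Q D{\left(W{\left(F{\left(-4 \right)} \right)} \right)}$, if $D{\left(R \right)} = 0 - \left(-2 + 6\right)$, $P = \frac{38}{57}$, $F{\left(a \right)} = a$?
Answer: $- \frac{32}{3} \approx -10.667$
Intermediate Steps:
$P = \frac{2}{3}$ ($P = 38 \cdot \frac{1}{57} = \frac{2}{3} \approx 0.66667$)
$D{\left(R \right)} = -4$ ($D{\left(R \right)} = 0 - 4 = -4$)
$Q = 4$ ($Q = \left(-2\right) \left(-2\right) = 4$)
$P Q D{\left(W{\left(F{\left(-4 \right)} \right)} \right)} = \frac{2}{3} \cdot 4 \left(-4\right) = \frac{8}{3} \left(-4\right) = - \frac{32}{3}$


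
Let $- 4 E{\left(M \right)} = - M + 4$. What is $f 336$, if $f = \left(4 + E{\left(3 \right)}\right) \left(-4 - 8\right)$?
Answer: $-15120$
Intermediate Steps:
$E{\left(M \right)} = -1 + \frac{M}{4}$ ($E{\left(M \right)} = - \frac{- M + 4}{4} = - \frac{4 - M}{4} = -1 + \frac{M}{4}$)
$f = -45$ ($f = \left(4 + \left(-1 + \frac{1}{4} \cdot 3\right)\right) \left(-4 - 8\right) = \left(4 + \left(-1 + \frac{3}{4}\right)\right) \left(-12\right) = \left(4 - \frac{1}{4}\right) \left(-12\right) = \frac{15}{4} \left(-12\right) = -45$)
$f 336 = \left(-45\right) 336 = -15120$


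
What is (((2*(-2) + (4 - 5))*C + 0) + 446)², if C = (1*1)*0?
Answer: 198916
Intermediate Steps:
C = 0 (C = 1*0 = 0)
(((2*(-2) + (4 - 5))*C + 0) + 446)² = (((2*(-2) + (4 - 5))*0 + 0) + 446)² = (((-4 - 1)*0 + 0) + 446)² = ((-5*0 + 0) + 446)² = ((0 + 0) + 446)² = (0 + 446)² = 446² = 198916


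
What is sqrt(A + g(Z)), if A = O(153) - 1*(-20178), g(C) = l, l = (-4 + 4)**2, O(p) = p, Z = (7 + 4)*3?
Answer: 9*sqrt(251) ≈ 142.59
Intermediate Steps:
Z = 33 (Z = 11*3 = 33)
l = 0 (l = 0**2 = 0)
g(C) = 0
A = 20331 (A = 153 - 1*(-20178) = 153 + 20178 = 20331)
sqrt(A + g(Z)) = sqrt(20331 + 0) = sqrt(20331) = 9*sqrt(251)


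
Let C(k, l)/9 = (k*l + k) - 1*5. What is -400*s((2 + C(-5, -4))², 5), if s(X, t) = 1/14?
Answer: -200/7 ≈ -28.571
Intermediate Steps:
C(k, l) = -45 + 9*k + 9*k*l (C(k, l) = 9*((k*l + k) - 1*5) = 9*((k + k*l) - 5) = 9*(-5 + k + k*l) = -45 + 9*k + 9*k*l)
s(X, t) = 1/14
-400*s((2 + C(-5, -4))², 5) = -400*1/14 = -200/7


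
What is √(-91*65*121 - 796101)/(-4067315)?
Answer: -2*I*√377954/4067315 ≈ -0.0003023*I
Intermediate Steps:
√(-91*65*121 - 796101)/(-4067315) = √(-5915*121 - 796101)*(-1/4067315) = √(-715715 - 796101)*(-1/4067315) = √(-1511816)*(-1/4067315) = (2*I*√377954)*(-1/4067315) = -2*I*√377954/4067315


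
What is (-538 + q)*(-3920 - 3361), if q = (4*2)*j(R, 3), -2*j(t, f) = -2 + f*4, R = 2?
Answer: 4208418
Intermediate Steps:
j(t, f) = 1 - 2*f (j(t, f) = -(-2 + f*4)/2 = -(-2 + 4*f)/2 = 1 - 2*f)
q = -40 (q = (4*2)*(1 - 2*3) = 8*(1 - 6) = 8*(-5) = -40)
(-538 + q)*(-3920 - 3361) = (-538 - 40)*(-3920 - 3361) = -578*(-7281) = 4208418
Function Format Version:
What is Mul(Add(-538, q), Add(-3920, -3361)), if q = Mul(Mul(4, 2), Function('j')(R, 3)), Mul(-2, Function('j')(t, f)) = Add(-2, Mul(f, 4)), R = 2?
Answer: 4208418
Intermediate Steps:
Function('j')(t, f) = Add(1, Mul(-2, f)) (Function('j')(t, f) = Mul(Rational(-1, 2), Add(-2, Mul(f, 4))) = Mul(Rational(-1, 2), Add(-2, Mul(4, f))) = Add(1, Mul(-2, f)))
q = -40 (q = Mul(Mul(4, 2), Add(1, Mul(-2, 3))) = Mul(8, Add(1, -6)) = Mul(8, -5) = -40)
Mul(Add(-538, q), Add(-3920, -3361)) = Mul(Add(-538, -40), Add(-3920, -3361)) = Mul(-578, -7281) = 4208418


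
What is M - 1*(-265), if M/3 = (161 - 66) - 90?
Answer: 280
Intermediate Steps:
M = 15 (M = 3*((161 - 66) - 90) = 3*(95 - 90) = 3*5 = 15)
M - 1*(-265) = 15 - 1*(-265) = 15 + 265 = 280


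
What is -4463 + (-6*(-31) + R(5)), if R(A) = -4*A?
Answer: -4297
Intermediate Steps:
-4463 + (-6*(-31) + R(5)) = -4463 + (-6*(-31) - 4*5) = -4463 + (186 - 20) = -4463 + 166 = -4297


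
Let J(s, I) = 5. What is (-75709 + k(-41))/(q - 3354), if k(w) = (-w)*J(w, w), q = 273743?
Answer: -75504/270389 ≈ -0.27924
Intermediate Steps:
k(w) = -5*w (k(w) = -w*5 = -5*w)
(-75709 + k(-41))/(q - 3354) = (-75709 - 5*(-41))/(273743 - 3354) = (-75709 + 205)/270389 = -75504*1/270389 = -75504/270389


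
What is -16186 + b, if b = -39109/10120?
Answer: -163841429/10120 ≈ -16190.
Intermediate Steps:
b = -39109/10120 (b = -39109*1/10120 = -39109/10120 ≈ -3.8645)
-16186 + b = -16186 - 39109/10120 = -163841429/10120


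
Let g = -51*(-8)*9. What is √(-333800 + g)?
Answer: 4*I*√20633 ≈ 574.57*I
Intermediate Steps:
g = 3672 (g = 408*9 = 3672)
√(-333800 + g) = √(-333800 + 3672) = √(-330128) = 4*I*√20633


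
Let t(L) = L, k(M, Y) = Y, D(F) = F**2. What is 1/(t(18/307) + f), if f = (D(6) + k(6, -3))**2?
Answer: 307/334341 ≈ 0.00091822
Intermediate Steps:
f = 1089 (f = (6**2 - 3)**2 = (36 - 3)**2 = 33**2 = 1089)
1/(t(18/307) + f) = 1/(18/307 + 1089) = 1/(334341/307) = 307/334341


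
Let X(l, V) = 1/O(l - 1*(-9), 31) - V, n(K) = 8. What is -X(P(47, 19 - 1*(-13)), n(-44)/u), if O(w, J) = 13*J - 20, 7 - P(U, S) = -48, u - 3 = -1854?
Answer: -4915/708933 ≈ -0.0069330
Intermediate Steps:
u = -1851 (u = 3 - 1854 = -1851)
P(U, S) = 55 (P(U, S) = 7 - 1*(-48) = 7 + 48 = 55)
O(w, J) = -20 + 13*J
X(l, V) = 1/383 - V (X(l, V) = 1/(-20 + 13*31) - V = 1/(-20 + 403) - V = 1/383 - V)
-X(P(47, 19 - 1*(-13)), n(-44)/u) = -(1/383 - 8/(-1851)) = -(1/383 - 8*(-1)/1851) = -(1/383 - 1*(-8/1851)) = -(1/383 + 8/1851) = -1*4915/708933 = -4915/708933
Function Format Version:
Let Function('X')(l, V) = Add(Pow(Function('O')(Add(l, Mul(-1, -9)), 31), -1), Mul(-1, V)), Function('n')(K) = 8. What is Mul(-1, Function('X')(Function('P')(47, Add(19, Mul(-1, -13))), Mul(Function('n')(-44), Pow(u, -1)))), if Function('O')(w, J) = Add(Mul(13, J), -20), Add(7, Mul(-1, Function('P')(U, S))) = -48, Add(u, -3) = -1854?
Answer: Rational(-4915, 708933) ≈ -0.0069330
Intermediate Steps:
u = -1851 (u = Add(3, -1854) = -1851)
Function('P')(U, S) = 55 (Function('P')(U, S) = Add(7, Mul(-1, -48)) = Add(7, 48) = 55)
Function('O')(w, J) = Add(-20, Mul(13, J))
Function('X')(l, V) = Add(Rational(1, 383), Mul(-1, V)) (Function('X')(l, V) = Add(Pow(Add(-20, Mul(13, 31)), -1), Mul(-1, V)) = Add(Pow(Add(-20, 403), -1), Mul(-1, V)) = Add(Pow(383, -1), Mul(-1, V)) = Add(Rational(1, 383), Mul(-1, V)))
Mul(-1, Function('X')(Function('P')(47, Add(19, Mul(-1, -13))), Mul(Function('n')(-44), Pow(u, -1)))) = Mul(-1, Add(Rational(1, 383), Mul(-1, Mul(8, Pow(-1851, -1))))) = Mul(-1, Add(Rational(1, 383), Mul(-1, Mul(8, Rational(-1, 1851))))) = Mul(-1, Add(Rational(1, 383), Mul(-1, Rational(-8, 1851)))) = Mul(-1, Add(Rational(1, 383), Rational(8, 1851))) = Mul(-1, Rational(4915, 708933)) = Rational(-4915, 708933)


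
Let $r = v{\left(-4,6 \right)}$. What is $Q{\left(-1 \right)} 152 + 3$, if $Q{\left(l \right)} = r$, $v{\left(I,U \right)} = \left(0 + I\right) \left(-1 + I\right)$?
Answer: $3043$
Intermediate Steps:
$v{\left(I,U \right)} = I \left(-1 + I\right)$
$r = 20$ ($r = - 4 \left(-1 - 4\right) = \left(-4\right) \left(-5\right) = 20$)
$Q{\left(l \right)} = 20$
$Q{\left(-1 \right)} 152 + 3 = 20 \cdot 152 + 3 = 3040 + 3 = 3043$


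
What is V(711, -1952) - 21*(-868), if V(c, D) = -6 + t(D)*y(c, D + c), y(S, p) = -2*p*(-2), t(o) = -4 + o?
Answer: 9727806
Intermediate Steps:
y(S, p) = 4*p
V(c, D) = -6 + (-4 + D)*(4*D + 4*c) (V(c, D) = -6 + (-4 + D)*(4*(D + c)) = -6 + (-4 + D)*(4*D + 4*c))
V(711, -1952) - 21*(-868) = (-6 + 4*(-4 - 1952)*(-1952 + 711)) - 21*(-868) = (-6 + 4*(-1956)*(-1241)) - 1*(-18228) = (-6 + 9709584) + 18228 = 9709578 + 18228 = 9727806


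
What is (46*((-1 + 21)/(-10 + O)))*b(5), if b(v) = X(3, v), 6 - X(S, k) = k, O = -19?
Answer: -920/29 ≈ -31.724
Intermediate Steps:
X(S, k) = 6 - k
b(v) = 6 - v
(46*((-1 + 21)/(-10 + O)))*b(5) = (46*((-1 + 21)/(-10 - 19)))*(6 - 1*5) = (46*(20/(-29)))*(6 - 5) = (46*(20*(-1/29)))*1 = (46*(-20/29))*1 = -920/29*1 = -920/29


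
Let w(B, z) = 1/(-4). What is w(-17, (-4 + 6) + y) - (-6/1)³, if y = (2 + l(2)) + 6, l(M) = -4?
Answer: 863/4 ≈ 215.75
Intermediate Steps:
y = 4 (y = (2 - 4) + 6 = -2 + 6 = 4)
w(B, z) = -¼
w(-17, (-4 + 6) + y) - (-6/1)³ = -¼ - (-6/1)³ = -¼ - (-6*1)³ = -¼ - 1*(-6)³ = -¼ - 1*(-216) = -¼ + 216 = 863/4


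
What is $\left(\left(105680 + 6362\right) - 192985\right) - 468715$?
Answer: $-549658$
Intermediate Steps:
$\left(\left(105680 + 6362\right) - 192985\right) - 468715 = \left(112042 - 192985\right) - 468715 = -80943 - 468715 = -549658$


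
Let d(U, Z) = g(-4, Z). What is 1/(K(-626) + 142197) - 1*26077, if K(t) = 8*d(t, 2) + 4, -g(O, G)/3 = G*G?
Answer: -3705672084/142105 ≈ -26077.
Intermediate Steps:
g(O, G) = -3*G² (g(O, G) = -3*G*G = -3*G²)
d(U, Z) = -3*Z²
K(t) = -92 (K(t) = 8*(-3*2²) + 4 = 8*(-3*4) + 4 = 8*(-12) + 4 = -96 + 4 = -92)
1/(K(-626) + 142197) - 1*26077 = 1/(-92 + 142197) - 1*26077 = 1/142105 - 26077 = -3705672084/142105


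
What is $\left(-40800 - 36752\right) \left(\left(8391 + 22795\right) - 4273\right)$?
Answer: $-2087156976$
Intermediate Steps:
$\left(-40800 - 36752\right) \left(\left(8391 + 22795\right) - 4273\right) = - 77552 \left(31186 - 4273\right) = \left(-77552\right) 26913 = -2087156976$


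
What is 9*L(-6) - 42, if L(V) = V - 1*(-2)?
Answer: -78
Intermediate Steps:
L(V) = 2 + V (L(V) = V + 2 = 2 + V)
9*L(-6) - 42 = 9*(2 - 6) - 42 = 9*(-4) - 42 = -36 - 42 = -78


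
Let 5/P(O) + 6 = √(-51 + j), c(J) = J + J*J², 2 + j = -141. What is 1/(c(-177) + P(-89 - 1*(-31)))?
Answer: -255088866/1414572381677525 + I*√194/1414572381677525 ≈ -1.8033e-7 + 9.8464e-15*I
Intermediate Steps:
j = -143 (j = -2 - 141 = -143)
c(J) = J + J³
P(O) = 5/(-6 + I*√194) (P(O) = 5/(-6 + √(-51 - 143)) = 5/(-6 + √(-194)) = 5/(-6 + I*√194))
1/(c(-177) + P(-89 - 1*(-31))) = 1/((-177 + (-177)³) + (-3/23 - I*√194/46)) = 1/((-177 - 5545233) + (-3/23 - I*√194/46)) = 1/(-5545410 + (-3/23 - I*√194/46)) = 1/(-127544433/23 - I*√194/46)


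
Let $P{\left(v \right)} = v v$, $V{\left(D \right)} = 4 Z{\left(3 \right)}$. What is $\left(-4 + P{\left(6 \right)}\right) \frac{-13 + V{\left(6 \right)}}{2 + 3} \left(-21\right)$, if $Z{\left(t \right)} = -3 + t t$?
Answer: $- \frac{7392}{5} \approx -1478.4$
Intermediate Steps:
$Z{\left(t \right)} = -3 + t^{2}$
$V{\left(D \right)} = 24$ ($V{\left(D \right)} = 4 \left(-3 + 3^{2}\right) = 4 \left(-3 + 9\right) = 4 \cdot 6 = 24$)
$P{\left(v \right)} = v^{2}$
$\left(-4 + P{\left(6 \right)}\right) \frac{-13 + V{\left(6 \right)}}{2 + 3} \left(-21\right) = \left(-4 + 6^{2}\right) \frac{-13 + 24}{2 + 3} \left(-21\right) = \left(-4 + 36\right) \frac{11}{5} \left(-21\right) = 32 \cdot 11 \cdot \frac{1}{5} \left(-21\right) = 32 \cdot \frac{11}{5} \left(-21\right) = \frac{352}{5} \left(-21\right) = - \frac{7392}{5}$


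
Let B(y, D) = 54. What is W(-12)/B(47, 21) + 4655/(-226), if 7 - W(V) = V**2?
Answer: -70583/3051 ≈ -23.134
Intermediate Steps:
W(V) = 7 - V**2
W(-12)/B(47, 21) + 4655/(-226) = (7 - 1*(-12)**2)/54 + 4655/(-226) = (7 - 1*144)*(1/54) + 4655*(-1/226) = (7 - 144)*(1/54) - 4655/226 = -137*1/54 - 4655/226 = -137/54 - 4655/226 = -70583/3051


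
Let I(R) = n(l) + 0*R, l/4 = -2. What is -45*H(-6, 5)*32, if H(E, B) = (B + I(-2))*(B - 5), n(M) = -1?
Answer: 0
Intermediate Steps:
l = -8 (l = 4*(-2) = -8)
I(R) = -1 (I(R) = -1 + 0*R = -1 + 0 = -1)
H(E, B) = (-1 + B)*(-5 + B) (H(E, B) = (B - 1)*(B - 5) = (-1 + B)*(-5 + B))
-45*H(-6, 5)*32 = -45*(5 + 5² - 6*5)*32 = -45*(5 + 25 - 30)*32 = -45*0*32 = 0*32 = 0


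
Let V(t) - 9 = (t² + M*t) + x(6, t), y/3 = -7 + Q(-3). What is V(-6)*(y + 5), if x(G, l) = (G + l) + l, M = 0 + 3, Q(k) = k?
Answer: -525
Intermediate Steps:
M = 3
y = -30 (y = 3*(-7 - 3) = 3*(-10) = -30)
x(G, l) = G + 2*l
V(t) = 15 + t² + 5*t (V(t) = 9 + ((t² + 3*t) + (6 + 2*t)) = 9 + (6 + t² + 5*t) = 15 + t² + 5*t)
V(-6)*(y + 5) = (15 + (-6)² + 5*(-6))*(-30 + 5) = (15 + 36 - 30)*(-25) = 21*(-25) = -525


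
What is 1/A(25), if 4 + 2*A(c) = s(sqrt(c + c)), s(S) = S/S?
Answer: -2/3 ≈ -0.66667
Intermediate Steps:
s(S) = 1
A(c) = -3/2 (A(c) = -2 + (1/2)*1 = -2 + 1/2 = -3/2)
1/A(25) = 1/(-3/2) = -2/3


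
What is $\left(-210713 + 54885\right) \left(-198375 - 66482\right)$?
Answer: $41272136596$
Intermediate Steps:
$\left(-210713 + 54885\right) \left(-198375 - 66482\right) = \left(-155828\right) \left(-264857\right) = 41272136596$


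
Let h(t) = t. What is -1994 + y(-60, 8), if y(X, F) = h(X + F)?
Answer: -2046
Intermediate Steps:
y(X, F) = F + X (y(X, F) = X + F = F + X)
-1994 + y(-60, 8) = -1994 + (8 - 60) = -1994 - 52 = -2046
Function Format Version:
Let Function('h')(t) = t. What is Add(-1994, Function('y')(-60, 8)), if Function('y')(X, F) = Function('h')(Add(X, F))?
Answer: -2046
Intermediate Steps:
Function('y')(X, F) = Add(F, X) (Function('y')(X, F) = Add(X, F) = Add(F, X))
Add(-1994, Function('y')(-60, 8)) = Add(-1994, Add(8, -60)) = Add(-1994, -52) = -2046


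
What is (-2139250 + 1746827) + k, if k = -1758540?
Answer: -2150963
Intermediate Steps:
(-2139250 + 1746827) + k = (-2139250 + 1746827) - 1758540 = -392423 - 1758540 = -2150963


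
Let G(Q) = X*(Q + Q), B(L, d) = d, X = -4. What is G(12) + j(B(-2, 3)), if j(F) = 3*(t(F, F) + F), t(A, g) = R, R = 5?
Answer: -72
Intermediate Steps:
G(Q) = -8*Q (G(Q) = -4*(Q + Q) = -8*Q)
t(A, g) = 5
j(F) = 15 + 3*F (j(F) = 3*(5 + F) = 15 + 3*F)
G(12) + j(B(-2, 3)) = -8*12 + (15 + 3*3) = -96 + (15 + 9) = -96 + 24 = -72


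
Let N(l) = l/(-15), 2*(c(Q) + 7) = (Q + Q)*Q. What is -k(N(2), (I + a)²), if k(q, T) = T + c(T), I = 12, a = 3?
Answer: -50843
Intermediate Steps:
c(Q) = -7 + Q² (c(Q) = -7 + ((Q + Q)*Q)/2 = -7 + ((2*Q)*Q)/2 = -7 + (2*Q²)/2 = -7 + Q²)
N(l) = -l/15 (N(l) = l*(-1/15) = -l/15)
k(q, T) = -7 + T + T² (k(q, T) = T + (-7 + T²) = -7 + T + T²)
-k(N(2), (I + a)²) = -(-7 + (12 + 3)² + ((12 + 3)²)²) = -(-7 + 15² + (15²)²) = -(-7 + 225 + 225²) = -(-7 + 225 + 50625) = -1*50843 = -50843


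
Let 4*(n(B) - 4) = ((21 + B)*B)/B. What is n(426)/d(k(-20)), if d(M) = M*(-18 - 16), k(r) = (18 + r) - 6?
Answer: 463/1088 ≈ 0.42555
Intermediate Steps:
k(r) = 12 + r
n(B) = 37/4 + B/4 (n(B) = 4 + (((21 + B)*B)/B)/4 = 4 + ((B*(21 + B))/B)/4 = 4 + (21 + B)/4 = 4 + (21/4 + B/4) = 37/4 + B/4)
d(M) = -34*M (d(M) = M*(-34) = -34*M)
n(426)/d(k(-20)) = (37/4 + (1/4)*426)/((-34*(12 - 20))) = (37/4 + 213/2)/((-34*(-8))) = (463/4)/272 = (463/4)*(1/272) = 463/1088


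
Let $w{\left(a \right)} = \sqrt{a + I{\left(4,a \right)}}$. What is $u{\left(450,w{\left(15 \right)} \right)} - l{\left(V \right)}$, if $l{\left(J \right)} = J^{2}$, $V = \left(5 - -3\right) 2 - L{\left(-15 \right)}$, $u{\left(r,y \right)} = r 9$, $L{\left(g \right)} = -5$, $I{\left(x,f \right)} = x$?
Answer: $3609$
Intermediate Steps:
$w{\left(a \right)} = \sqrt{4 + a}$ ($w{\left(a \right)} = \sqrt{a + 4} = \sqrt{4 + a}$)
$u{\left(r,y \right)} = 9 r$
$V = 21$ ($V = \left(5 - -3\right) 2 - -5 = \left(5 + 3\right) 2 + 5 = 8 \cdot 2 + 5 = 16 + 5 = 21$)
$u{\left(450,w{\left(15 \right)} \right)} - l{\left(V \right)} = 9 \cdot 450 - 21^{2} = 4050 - 441 = 3609$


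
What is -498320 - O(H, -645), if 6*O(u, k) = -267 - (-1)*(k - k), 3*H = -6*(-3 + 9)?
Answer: -996551/2 ≈ -4.9828e+5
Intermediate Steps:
H = -12 (H = (-6*(-3 + 9))/3 = (-6*6)/3 = (⅓)*(-36) = -12)
O(u, k) = -89/2 (O(u, k) = (-267 - (-1)*(k - k))/6 = (-267 - (-1)*0)/6 = (-267 - 1*0)/6 = (-267 + 0)/6 = (⅙)*(-267) = -89/2)
-498320 - O(H, -645) = -498320 - 1*(-89/2) = -498320 + 89/2 = -996551/2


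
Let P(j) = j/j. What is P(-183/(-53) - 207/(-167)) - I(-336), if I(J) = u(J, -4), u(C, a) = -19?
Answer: 20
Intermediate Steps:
I(J) = -19
P(j) = 1
P(-183/(-53) - 207/(-167)) - I(-336) = 1 - 1*(-19) = 1 + 19 = 20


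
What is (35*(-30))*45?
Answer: -47250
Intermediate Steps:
(35*(-30))*45 = -1050*45 = -47250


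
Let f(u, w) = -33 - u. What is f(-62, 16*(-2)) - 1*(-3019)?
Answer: 3048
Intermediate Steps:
f(-62, 16*(-2)) - 1*(-3019) = (-33 - 1*(-62)) - 1*(-3019) = (-33 + 62) + 3019 = 29 + 3019 = 3048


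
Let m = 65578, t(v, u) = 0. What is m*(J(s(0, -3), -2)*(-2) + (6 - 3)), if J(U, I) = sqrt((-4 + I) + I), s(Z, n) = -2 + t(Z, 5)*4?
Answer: 196734 - 262312*I*sqrt(2) ≈ 1.9673e+5 - 3.7097e+5*I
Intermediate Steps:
s(Z, n) = -2 (s(Z, n) = -2 + 0*4 = -2 + 0 = -2)
J(U, I) = sqrt(-4 + 2*I)
m*(J(s(0, -3), -2)*(-2) + (6 - 3)) = 65578*(sqrt(-4 + 2*(-2))*(-2) + (6 - 3)) = 65578*(sqrt(-4 - 4)*(-2) + 3) = 65578*(sqrt(-8)*(-2) + 3) = 65578*((2*I*sqrt(2))*(-2) + 3) = 65578*(-4*I*sqrt(2) + 3) = 65578*(3 - 4*I*sqrt(2)) = 196734 - 262312*I*sqrt(2)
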